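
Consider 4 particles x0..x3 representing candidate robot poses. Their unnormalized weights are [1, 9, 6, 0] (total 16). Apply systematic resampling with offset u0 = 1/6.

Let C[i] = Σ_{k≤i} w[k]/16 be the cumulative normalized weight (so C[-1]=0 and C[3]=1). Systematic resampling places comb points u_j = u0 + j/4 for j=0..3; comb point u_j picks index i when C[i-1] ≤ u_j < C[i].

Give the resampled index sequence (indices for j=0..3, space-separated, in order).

1 1 2 2

C = [1/16, 5/8, 1, 1]
j=0: u_0=1/6 ∈ [1/16, 5/8) → index 1
j=1: u_1=5/12 ∈ [1/16, 5/8) → index 1
j=2: u_2=2/3 ∈ [5/8, 1) → index 2
j=3: u_3=11/12 ∈ [5/8, 1) → index 2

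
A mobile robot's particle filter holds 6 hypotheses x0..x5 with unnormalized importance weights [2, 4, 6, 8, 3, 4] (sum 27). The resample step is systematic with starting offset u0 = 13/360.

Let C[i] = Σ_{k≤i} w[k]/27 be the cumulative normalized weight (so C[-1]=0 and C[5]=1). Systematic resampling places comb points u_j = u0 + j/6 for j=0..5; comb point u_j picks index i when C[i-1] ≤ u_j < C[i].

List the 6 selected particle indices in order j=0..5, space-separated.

0 1 2 3 3 5

C = [2/27, 2/9, 4/9, 20/27, 23/27, 1]
j=0: u_0=13/360 ∈ [0, 2/27) → index 0
j=1: u_1=73/360 ∈ [2/27, 2/9) → index 1
j=2: u_2=133/360 ∈ [2/9, 4/9) → index 2
j=3: u_3=193/360 ∈ [4/9, 20/27) → index 3
j=4: u_4=253/360 ∈ [4/9, 20/27) → index 3
j=5: u_5=313/360 ∈ [23/27, 1) → index 5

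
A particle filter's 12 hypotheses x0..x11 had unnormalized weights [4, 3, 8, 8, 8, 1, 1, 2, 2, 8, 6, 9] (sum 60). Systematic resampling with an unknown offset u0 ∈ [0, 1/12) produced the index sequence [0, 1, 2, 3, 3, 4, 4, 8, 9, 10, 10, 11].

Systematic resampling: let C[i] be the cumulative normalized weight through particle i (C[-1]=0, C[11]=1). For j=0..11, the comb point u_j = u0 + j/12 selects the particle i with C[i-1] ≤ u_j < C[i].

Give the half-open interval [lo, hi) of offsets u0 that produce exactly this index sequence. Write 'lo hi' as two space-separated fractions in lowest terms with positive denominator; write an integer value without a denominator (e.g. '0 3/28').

C = [1/15, 7/60, 1/4, 23/60, 31/60, 8/15, 11/20, 7/12, 37/60, 3/4, 17/20, 1]
j=0 picked index 0: u0 ∈ [0, 1/15)
j=1 picked index 1: u0 ∈ [-1/60, 1/30)
j=2 picked index 2: u0 ∈ [-1/20, 1/12)
j=3 picked index 3: u0 ∈ [0, 2/15)
j=4 picked index 3: u0 ∈ [-1/12, 1/20)
j=5 picked index 4: u0 ∈ [-1/30, 1/10)
j=6 picked index 4: u0 ∈ [-7/60, 1/60)
j=7 picked index 8: u0 ∈ [0, 1/30)
j=8 picked index 9: u0 ∈ [-1/20, 1/12)
j=9 picked index 10: u0 ∈ [0, 1/10)
j=10 picked index 10: u0 ∈ [-1/12, 1/60)
j=11 picked index 11: u0 ∈ [-1/15, 1/12)
intersection: [0, 1/60)

0 1/60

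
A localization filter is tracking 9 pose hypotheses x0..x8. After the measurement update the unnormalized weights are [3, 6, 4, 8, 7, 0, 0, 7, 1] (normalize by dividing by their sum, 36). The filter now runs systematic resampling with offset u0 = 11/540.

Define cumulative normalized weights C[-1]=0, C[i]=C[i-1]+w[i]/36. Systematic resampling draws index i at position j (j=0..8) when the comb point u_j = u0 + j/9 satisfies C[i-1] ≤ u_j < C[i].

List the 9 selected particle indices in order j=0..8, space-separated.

0 1 1 2 3 3 4 7 7

C = [1/12, 1/4, 13/36, 7/12, 7/9, 7/9, 7/9, 35/36, 1]
j=0: u_0=11/540 ∈ [0, 1/12) → index 0
j=1: u_1=71/540 ∈ [1/12, 1/4) → index 1
j=2: u_2=131/540 ∈ [1/12, 1/4) → index 1
j=3: u_3=191/540 ∈ [1/4, 13/36) → index 2
j=4: u_4=251/540 ∈ [13/36, 7/12) → index 3
j=5: u_5=311/540 ∈ [13/36, 7/12) → index 3
j=6: u_6=371/540 ∈ [7/12, 7/9) → index 4
j=7: u_7=431/540 ∈ [7/9, 35/36) → index 7
j=8: u_8=491/540 ∈ [7/9, 35/36) → index 7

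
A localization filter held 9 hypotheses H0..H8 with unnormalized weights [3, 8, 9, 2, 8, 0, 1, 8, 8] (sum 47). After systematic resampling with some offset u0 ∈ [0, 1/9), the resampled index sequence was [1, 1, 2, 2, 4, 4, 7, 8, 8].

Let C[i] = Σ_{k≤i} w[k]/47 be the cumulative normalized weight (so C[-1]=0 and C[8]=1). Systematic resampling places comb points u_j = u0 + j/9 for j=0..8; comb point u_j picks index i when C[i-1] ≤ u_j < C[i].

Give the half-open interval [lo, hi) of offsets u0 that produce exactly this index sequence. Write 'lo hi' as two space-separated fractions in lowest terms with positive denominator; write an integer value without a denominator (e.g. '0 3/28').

C = [3/47, 11/47, 20/47, 22/47, 30/47, 30/47, 31/47, 39/47, 1]
j=0 picked index 1: u0 ∈ [3/47, 11/47)
j=1 picked index 1: u0 ∈ [-20/423, 52/423)
j=2 picked index 2: u0 ∈ [5/423, 86/423)
j=3 picked index 2: u0 ∈ [-14/141, 13/141)
j=4 picked index 4: u0 ∈ [10/423, 82/423)
j=5 picked index 4: u0 ∈ [-37/423, 35/423)
j=6 picked index 7: u0 ∈ [-1/141, 23/141)
j=7 picked index 8: u0 ∈ [22/423, 2/9)
j=8 picked index 8: u0 ∈ [-25/423, 1/9)
intersection: [3/47, 35/423)

3/47 35/423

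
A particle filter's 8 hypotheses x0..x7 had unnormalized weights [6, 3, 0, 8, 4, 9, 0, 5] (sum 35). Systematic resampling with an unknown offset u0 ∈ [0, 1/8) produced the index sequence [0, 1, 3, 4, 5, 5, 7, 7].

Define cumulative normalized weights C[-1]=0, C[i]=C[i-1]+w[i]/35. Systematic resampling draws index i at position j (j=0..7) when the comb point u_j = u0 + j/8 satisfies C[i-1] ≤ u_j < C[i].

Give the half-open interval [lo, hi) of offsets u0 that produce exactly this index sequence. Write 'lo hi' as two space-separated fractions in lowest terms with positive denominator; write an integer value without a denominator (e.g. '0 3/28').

31/280 1/8

C = [6/35, 9/35, 9/35, 17/35, 3/5, 6/7, 6/7, 1]
j=0 picked index 0: u0 ∈ [0, 6/35)
j=1 picked index 1: u0 ∈ [13/280, 37/280)
j=2 picked index 3: u0 ∈ [1/140, 33/140)
j=3 picked index 4: u0 ∈ [31/280, 9/40)
j=4 picked index 5: u0 ∈ [1/10, 5/14)
j=5 picked index 5: u0 ∈ [-1/40, 13/56)
j=6 picked index 7: u0 ∈ [3/28, 1/4)
j=7 picked index 7: u0 ∈ [-1/56, 1/8)
intersection: [31/280, 1/8)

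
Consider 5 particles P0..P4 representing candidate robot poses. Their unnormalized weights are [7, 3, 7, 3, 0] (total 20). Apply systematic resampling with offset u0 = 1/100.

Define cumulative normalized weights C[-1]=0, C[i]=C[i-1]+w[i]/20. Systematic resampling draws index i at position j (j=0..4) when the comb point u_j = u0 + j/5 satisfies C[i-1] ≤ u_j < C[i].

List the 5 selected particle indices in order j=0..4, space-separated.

C = [7/20, 1/2, 17/20, 1, 1]
j=0: u_0=1/100 ∈ [0, 7/20) → index 0
j=1: u_1=21/100 ∈ [0, 7/20) → index 0
j=2: u_2=41/100 ∈ [7/20, 1/2) → index 1
j=3: u_3=61/100 ∈ [1/2, 17/20) → index 2
j=4: u_4=81/100 ∈ [1/2, 17/20) → index 2

0 0 1 2 2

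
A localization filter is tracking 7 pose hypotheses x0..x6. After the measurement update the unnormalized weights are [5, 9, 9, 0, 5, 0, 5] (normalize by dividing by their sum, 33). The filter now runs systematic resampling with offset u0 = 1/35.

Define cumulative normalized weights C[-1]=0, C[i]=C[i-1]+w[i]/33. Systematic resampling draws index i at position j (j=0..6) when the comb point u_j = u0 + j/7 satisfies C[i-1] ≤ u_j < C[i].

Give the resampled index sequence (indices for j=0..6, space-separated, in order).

C = [5/33, 14/33, 23/33, 23/33, 28/33, 28/33, 1]
j=0: u_0=1/35 ∈ [0, 5/33) → index 0
j=1: u_1=6/35 ∈ [5/33, 14/33) → index 1
j=2: u_2=11/35 ∈ [5/33, 14/33) → index 1
j=3: u_3=16/35 ∈ [14/33, 23/33) → index 2
j=4: u_4=3/5 ∈ [14/33, 23/33) → index 2
j=5: u_5=26/35 ∈ [23/33, 28/33) → index 4
j=6: u_6=31/35 ∈ [28/33, 1) → index 6

0 1 1 2 2 4 6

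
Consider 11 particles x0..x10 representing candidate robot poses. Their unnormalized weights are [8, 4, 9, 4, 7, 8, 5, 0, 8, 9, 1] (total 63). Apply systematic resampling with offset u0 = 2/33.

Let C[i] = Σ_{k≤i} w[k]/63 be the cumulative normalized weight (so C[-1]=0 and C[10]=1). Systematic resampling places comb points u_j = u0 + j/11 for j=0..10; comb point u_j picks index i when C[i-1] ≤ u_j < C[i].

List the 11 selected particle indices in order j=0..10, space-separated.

0 1 2 3 4 5 5 6 8 9 9

C = [8/63, 4/21, 1/3, 25/63, 32/63, 40/63, 5/7, 5/7, 53/63, 62/63, 1]
j=0: u_0=2/33 ∈ [0, 8/63) → index 0
j=1: u_1=5/33 ∈ [8/63, 4/21) → index 1
j=2: u_2=8/33 ∈ [4/21, 1/3) → index 2
j=3: u_3=1/3 ∈ [1/3, 25/63) → index 3
j=4: u_4=14/33 ∈ [25/63, 32/63) → index 4
j=5: u_5=17/33 ∈ [32/63, 40/63) → index 5
j=6: u_6=20/33 ∈ [32/63, 40/63) → index 5
j=7: u_7=23/33 ∈ [40/63, 5/7) → index 6
j=8: u_8=26/33 ∈ [5/7, 53/63) → index 8
j=9: u_9=29/33 ∈ [53/63, 62/63) → index 9
j=10: u_10=32/33 ∈ [53/63, 62/63) → index 9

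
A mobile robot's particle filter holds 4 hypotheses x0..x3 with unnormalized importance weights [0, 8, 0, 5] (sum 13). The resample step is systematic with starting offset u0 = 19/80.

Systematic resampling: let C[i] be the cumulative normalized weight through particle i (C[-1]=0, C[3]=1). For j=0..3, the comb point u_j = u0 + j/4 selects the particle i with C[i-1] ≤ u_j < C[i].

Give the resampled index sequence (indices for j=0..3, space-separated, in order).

1 1 3 3

C = [0, 8/13, 8/13, 1]
j=0: u_0=19/80 ∈ [0, 8/13) → index 1
j=1: u_1=39/80 ∈ [0, 8/13) → index 1
j=2: u_2=59/80 ∈ [8/13, 1) → index 3
j=3: u_3=79/80 ∈ [8/13, 1) → index 3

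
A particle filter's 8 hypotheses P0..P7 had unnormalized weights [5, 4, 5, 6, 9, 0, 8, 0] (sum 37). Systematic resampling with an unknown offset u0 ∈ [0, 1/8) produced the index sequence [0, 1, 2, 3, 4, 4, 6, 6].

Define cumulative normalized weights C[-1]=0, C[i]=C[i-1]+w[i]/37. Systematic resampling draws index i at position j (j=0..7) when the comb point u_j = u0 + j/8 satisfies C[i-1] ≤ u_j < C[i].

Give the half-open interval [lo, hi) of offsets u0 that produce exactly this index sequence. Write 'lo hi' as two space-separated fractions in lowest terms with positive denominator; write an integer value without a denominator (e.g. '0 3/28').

3/74 35/296

C = [5/37, 9/37, 14/37, 20/37, 29/37, 29/37, 1, 1]
j=0 picked index 0: u0 ∈ [0, 5/37)
j=1 picked index 1: u0 ∈ [3/296, 35/296)
j=2 picked index 2: u0 ∈ [-1/148, 19/148)
j=3 picked index 3: u0 ∈ [1/296, 49/296)
j=4 picked index 4: u0 ∈ [3/74, 21/74)
j=5 picked index 4: u0 ∈ [-25/296, 47/296)
j=6 picked index 6: u0 ∈ [5/148, 1/4)
j=7 picked index 6: u0 ∈ [-27/296, 1/8)
intersection: [3/74, 35/296)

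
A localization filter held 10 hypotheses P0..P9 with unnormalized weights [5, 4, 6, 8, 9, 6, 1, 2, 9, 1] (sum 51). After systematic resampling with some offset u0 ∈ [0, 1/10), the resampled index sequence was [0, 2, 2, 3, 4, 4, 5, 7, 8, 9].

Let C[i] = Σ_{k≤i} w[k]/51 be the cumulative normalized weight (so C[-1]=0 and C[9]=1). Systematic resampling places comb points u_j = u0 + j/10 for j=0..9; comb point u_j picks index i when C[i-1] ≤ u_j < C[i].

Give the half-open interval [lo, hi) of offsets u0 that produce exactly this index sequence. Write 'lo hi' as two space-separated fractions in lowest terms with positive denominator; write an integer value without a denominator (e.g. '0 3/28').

41/510 8/85

C = [5/51, 3/17, 5/17, 23/51, 32/51, 38/51, 13/17, 41/51, 50/51, 1]
j=0 picked index 0: u0 ∈ [0, 5/51)
j=1 picked index 2: u0 ∈ [13/170, 33/170)
j=2 picked index 2: u0 ∈ [-2/85, 8/85)
j=3 picked index 3: u0 ∈ [-1/170, 77/510)
j=4 picked index 4: u0 ∈ [13/255, 58/255)
j=5 picked index 4: u0 ∈ [-5/102, 13/102)
j=6 picked index 5: u0 ∈ [7/255, 37/255)
j=7 picked index 7: u0 ∈ [11/170, 53/510)
j=8 picked index 8: u0 ∈ [1/255, 46/255)
j=9 picked index 9: u0 ∈ [41/510, 1/10)
intersection: [41/510, 8/85)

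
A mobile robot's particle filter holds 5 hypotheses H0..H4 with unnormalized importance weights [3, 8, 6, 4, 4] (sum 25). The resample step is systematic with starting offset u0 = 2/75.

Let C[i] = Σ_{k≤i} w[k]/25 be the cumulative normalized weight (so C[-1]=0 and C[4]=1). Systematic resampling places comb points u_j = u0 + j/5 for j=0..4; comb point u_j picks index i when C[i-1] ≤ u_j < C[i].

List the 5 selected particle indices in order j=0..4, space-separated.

C = [3/25, 11/25, 17/25, 21/25, 1]
j=0: u_0=2/75 ∈ [0, 3/25) → index 0
j=1: u_1=17/75 ∈ [3/25, 11/25) → index 1
j=2: u_2=32/75 ∈ [3/25, 11/25) → index 1
j=3: u_3=47/75 ∈ [11/25, 17/25) → index 2
j=4: u_4=62/75 ∈ [17/25, 21/25) → index 3

0 1 1 2 3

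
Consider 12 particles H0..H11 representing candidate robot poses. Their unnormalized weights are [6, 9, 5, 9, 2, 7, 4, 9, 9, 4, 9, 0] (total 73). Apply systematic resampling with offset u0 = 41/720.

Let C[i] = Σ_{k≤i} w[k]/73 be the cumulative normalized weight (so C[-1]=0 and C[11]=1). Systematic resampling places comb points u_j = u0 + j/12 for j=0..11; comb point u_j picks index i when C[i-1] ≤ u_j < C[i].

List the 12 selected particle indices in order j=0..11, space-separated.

C = [6/73, 15/73, 20/73, 29/73, 31/73, 38/73, 42/73, 51/73, 60/73, 64/73, 1, 1]
j=0: u_0=41/720 ∈ [0, 6/73) → index 0
j=1: u_1=101/720 ∈ [6/73, 15/73) → index 1
j=2: u_2=161/720 ∈ [15/73, 20/73) → index 2
j=3: u_3=221/720 ∈ [20/73, 29/73) → index 3
j=4: u_4=281/720 ∈ [20/73, 29/73) → index 3
j=5: u_5=341/720 ∈ [31/73, 38/73) → index 5
j=6: u_6=401/720 ∈ [38/73, 42/73) → index 6
j=7: u_7=461/720 ∈ [42/73, 51/73) → index 7
j=8: u_8=521/720 ∈ [51/73, 60/73) → index 8
j=9: u_9=581/720 ∈ [51/73, 60/73) → index 8
j=10: u_10=641/720 ∈ [64/73, 1) → index 10
j=11: u_11=701/720 ∈ [64/73, 1) → index 10

0 1 2 3 3 5 6 7 8 8 10 10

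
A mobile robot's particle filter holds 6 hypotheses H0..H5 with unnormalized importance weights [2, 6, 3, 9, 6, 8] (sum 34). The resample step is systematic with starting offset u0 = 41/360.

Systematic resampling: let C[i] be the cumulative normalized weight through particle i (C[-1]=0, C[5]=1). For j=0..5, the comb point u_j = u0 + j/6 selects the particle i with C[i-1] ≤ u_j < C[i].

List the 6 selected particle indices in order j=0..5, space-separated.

C = [1/17, 4/17, 11/34, 10/17, 13/17, 1]
j=0: u_0=41/360 ∈ [1/17, 4/17) → index 1
j=1: u_1=101/360 ∈ [4/17, 11/34) → index 2
j=2: u_2=161/360 ∈ [11/34, 10/17) → index 3
j=3: u_3=221/360 ∈ [10/17, 13/17) → index 4
j=4: u_4=281/360 ∈ [13/17, 1) → index 5
j=5: u_5=341/360 ∈ [13/17, 1) → index 5

1 2 3 4 5 5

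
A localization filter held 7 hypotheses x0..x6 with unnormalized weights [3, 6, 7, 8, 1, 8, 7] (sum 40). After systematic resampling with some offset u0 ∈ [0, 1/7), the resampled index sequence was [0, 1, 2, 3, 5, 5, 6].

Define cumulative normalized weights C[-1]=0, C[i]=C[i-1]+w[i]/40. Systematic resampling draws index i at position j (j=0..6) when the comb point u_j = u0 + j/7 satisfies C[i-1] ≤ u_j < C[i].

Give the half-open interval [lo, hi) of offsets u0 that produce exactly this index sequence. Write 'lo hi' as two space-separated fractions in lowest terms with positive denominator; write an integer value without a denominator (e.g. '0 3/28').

C = [3/40, 9/40, 2/5, 3/5, 5/8, 33/40, 1]
j=0 picked index 0: u0 ∈ [0, 3/40)
j=1 picked index 1: u0 ∈ [-19/280, 23/280)
j=2 picked index 2: u0 ∈ [-17/280, 4/35)
j=3 picked index 3: u0 ∈ [-1/35, 6/35)
j=4 picked index 5: u0 ∈ [3/56, 71/280)
j=5 picked index 5: u0 ∈ [-5/56, 31/280)
j=6 picked index 6: u0 ∈ [-9/280, 1/7)
intersection: [3/56, 3/40)

3/56 3/40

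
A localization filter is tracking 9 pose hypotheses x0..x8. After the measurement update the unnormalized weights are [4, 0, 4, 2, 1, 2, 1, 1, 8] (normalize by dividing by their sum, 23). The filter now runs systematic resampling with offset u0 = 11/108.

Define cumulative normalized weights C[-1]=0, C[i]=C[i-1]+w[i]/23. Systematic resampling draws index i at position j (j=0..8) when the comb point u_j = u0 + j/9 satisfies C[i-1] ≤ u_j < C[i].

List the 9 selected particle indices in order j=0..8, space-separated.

C = [4/23, 4/23, 8/23, 10/23, 11/23, 13/23, 14/23, 15/23, 1]
j=0: u_0=11/108 ∈ [0, 4/23) → index 0
j=1: u_1=23/108 ∈ [4/23, 8/23) → index 2
j=2: u_2=35/108 ∈ [4/23, 8/23) → index 2
j=3: u_3=47/108 ∈ [10/23, 11/23) → index 4
j=4: u_4=59/108 ∈ [11/23, 13/23) → index 5
j=5: u_5=71/108 ∈ [15/23, 1) → index 8
j=6: u_6=83/108 ∈ [15/23, 1) → index 8
j=7: u_7=95/108 ∈ [15/23, 1) → index 8
j=8: u_8=107/108 ∈ [15/23, 1) → index 8

0 2 2 4 5 8 8 8 8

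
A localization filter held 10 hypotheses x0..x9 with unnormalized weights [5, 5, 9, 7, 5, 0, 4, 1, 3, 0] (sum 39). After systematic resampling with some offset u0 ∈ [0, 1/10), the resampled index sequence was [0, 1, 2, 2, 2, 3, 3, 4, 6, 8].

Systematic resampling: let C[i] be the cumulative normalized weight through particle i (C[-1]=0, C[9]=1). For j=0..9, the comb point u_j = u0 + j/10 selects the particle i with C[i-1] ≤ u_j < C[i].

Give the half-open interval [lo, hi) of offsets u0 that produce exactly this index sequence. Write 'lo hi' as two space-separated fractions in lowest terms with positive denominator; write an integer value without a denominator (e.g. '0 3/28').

11/195 1/15

C = [5/39, 10/39, 19/39, 2/3, 31/39, 31/39, 35/39, 12/13, 1, 1]
j=0 picked index 0: u0 ∈ [0, 5/39)
j=1 picked index 1: u0 ∈ [11/390, 61/390)
j=2 picked index 2: u0 ∈ [11/195, 56/195)
j=3 picked index 2: u0 ∈ [-17/390, 73/390)
j=4 picked index 2: u0 ∈ [-28/195, 17/195)
j=5 picked index 3: u0 ∈ [-1/78, 1/6)
j=6 picked index 3: u0 ∈ [-22/195, 1/15)
j=7 picked index 4: u0 ∈ [-1/30, 37/390)
j=8 picked index 6: u0 ∈ [-1/195, 19/195)
j=9 picked index 8: u0 ∈ [3/130, 1/10)
intersection: [11/195, 1/15)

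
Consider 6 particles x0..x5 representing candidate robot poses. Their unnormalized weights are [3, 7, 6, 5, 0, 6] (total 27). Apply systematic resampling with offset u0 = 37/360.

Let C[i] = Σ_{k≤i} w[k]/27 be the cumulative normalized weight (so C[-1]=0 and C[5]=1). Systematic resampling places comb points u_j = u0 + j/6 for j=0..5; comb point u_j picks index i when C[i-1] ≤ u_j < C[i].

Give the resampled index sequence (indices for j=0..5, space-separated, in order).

0 1 2 3 3 5

C = [1/9, 10/27, 16/27, 7/9, 7/9, 1]
j=0: u_0=37/360 ∈ [0, 1/9) → index 0
j=1: u_1=97/360 ∈ [1/9, 10/27) → index 1
j=2: u_2=157/360 ∈ [10/27, 16/27) → index 2
j=3: u_3=217/360 ∈ [16/27, 7/9) → index 3
j=4: u_4=277/360 ∈ [16/27, 7/9) → index 3
j=5: u_5=337/360 ∈ [7/9, 1) → index 5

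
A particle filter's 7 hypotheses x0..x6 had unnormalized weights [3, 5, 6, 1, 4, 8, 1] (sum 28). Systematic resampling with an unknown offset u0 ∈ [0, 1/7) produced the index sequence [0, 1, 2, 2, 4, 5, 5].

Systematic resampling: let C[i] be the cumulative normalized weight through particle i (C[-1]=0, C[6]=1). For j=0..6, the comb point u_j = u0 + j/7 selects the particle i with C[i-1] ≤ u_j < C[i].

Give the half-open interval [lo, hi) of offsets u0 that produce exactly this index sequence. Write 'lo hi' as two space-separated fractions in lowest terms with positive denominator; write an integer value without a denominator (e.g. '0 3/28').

C = [3/28, 2/7, 1/2, 15/28, 19/28, 27/28, 1]
j=0 picked index 0: u0 ∈ [0, 3/28)
j=1 picked index 1: u0 ∈ [-1/28, 1/7)
j=2 picked index 2: u0 ∈ [0, 3/14)
j=3 picked index 2: u0 ∈ [-1/7, 1/14)
j=4 picked index 4: u0 ∈ [-1/28, 3/28)
j=5 picked index 5: u0 ∈ [-1/28, 1/4)
j=6 picked index 5: u0 ∈ [-5/28, 3/28)
intersection: [0, 1/14)

0 1/14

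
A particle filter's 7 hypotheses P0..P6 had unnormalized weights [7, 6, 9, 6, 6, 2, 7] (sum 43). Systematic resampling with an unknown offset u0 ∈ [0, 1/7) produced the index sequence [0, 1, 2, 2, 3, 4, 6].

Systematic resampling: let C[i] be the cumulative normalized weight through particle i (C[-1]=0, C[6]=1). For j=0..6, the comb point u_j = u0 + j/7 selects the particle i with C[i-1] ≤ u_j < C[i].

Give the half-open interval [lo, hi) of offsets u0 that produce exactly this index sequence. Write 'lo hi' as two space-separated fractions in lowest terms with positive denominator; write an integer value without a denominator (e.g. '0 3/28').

6/301 23/301

C = [7/43, 13/43, 22/43, 28/43, 34/43, 36/43, 1]
j=0 picked index 0: u0 ∈ [0, 7/43)
j=1 picked index 1: u0 ∈ [6/301, 48/301)
j=2 picked index 2: u0 ∈ [5/301, 68/301)
j=3 picked index 2: u0 ∈ [-38/301, 25/301)
j=4 picked index 3: u0 ∈ [-18/301, 24/301)
j=5 picked index 4: u0 ∈ [-19/301, 23/301)
j=6 picked index 6: u0 ∈ [-6/301, 1/7)
intersection: [6/301, 23/301)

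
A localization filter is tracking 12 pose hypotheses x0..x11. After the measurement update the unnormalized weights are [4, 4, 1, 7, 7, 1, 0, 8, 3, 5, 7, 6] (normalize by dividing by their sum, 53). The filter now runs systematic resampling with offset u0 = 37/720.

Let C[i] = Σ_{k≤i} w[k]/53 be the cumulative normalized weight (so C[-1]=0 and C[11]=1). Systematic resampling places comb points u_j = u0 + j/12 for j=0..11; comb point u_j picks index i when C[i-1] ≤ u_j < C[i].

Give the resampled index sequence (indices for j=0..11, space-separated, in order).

C = [4/53, 8/53, 9/53, 16/53, 23/53, 24/53, 24/53, 32/53, 35/53, 40/53, 47/53, 1]
j=0: u_0=37/720 ∈ [0, 4/53) → index 0
j=1: u_1=97/720 ∈ [4/53, 8/53) → index 1
j=2: u_2=157/720 ∈ [9/53, 16/53) → index 3
j=3: u_3=217/720 ∈ [9/53, 16/53) → index 3
j=4: u_4=277/720 ∈ [16/53, 23/53) → index 4
j=5: u_5=337/720 ∈ [24/53, 32/53) → index 7
j=6: u_6=397/720 ∈ [24/53, 32/53) → index 7
j=7: u_7=457/720 ∈ [32/53, 35/53) → index 8
j=8: u_8=517/720 ∈ [35/53, 40/53) → index 9
j=9: u_9=577/720 ∈ [40/53, 47/53) → index 10
j=10: u_10=637/720 ∈ [40/53, 47/53) → index 10
j=11: u_11=697/720 ∈ [47/53, 1) → index 11

0 1 3 3 4 7 7 8 9 10 10 11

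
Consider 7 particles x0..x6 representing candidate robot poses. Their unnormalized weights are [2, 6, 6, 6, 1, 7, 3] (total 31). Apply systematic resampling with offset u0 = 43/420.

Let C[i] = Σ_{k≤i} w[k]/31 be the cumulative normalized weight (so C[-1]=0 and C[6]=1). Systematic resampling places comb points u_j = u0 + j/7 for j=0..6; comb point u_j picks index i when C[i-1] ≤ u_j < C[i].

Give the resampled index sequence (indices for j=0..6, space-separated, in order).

1 1 2 3 4 5 6

C = [2/31, 8/31, 14/31, 20/31, 21/31, 28/31, 1]
j=0: u_0=43/420 ∈ [2/31, 8/31) → index 1
j=1: u_1=103/420 ∈ [2/31, 8/31) → index 1
j=2: u_2=163/420 ∈ [8/31, 14/31) → index 2
j=3: u_3=223/420 ∈ [14/31, 20/31) → index 3
j=4: u_4=283/420 ∈ [20/31, 21/31) → index 4
j=5: u_5=49/60 ∈ [21/31, 28/31) → index 5
j=6: u_6=403/420 ∈ [28/31, 1) → index 6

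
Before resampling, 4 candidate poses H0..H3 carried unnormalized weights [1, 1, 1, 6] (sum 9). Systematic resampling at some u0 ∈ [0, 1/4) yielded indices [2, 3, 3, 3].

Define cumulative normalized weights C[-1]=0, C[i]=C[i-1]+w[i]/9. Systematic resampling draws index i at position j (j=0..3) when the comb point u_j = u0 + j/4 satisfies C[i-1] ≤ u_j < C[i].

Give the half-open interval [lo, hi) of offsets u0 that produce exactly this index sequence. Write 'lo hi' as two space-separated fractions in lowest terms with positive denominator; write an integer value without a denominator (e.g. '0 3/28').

C = [1/9, 2/9, 1/3, 1]
j=0 picked index 2: u0 ∈ [2/9, 1/3)
j=1 picked index 3: u0 ∈ [1/12, 3/4)
j=2 picked index 3: u0 ∈ [-1/6, 1/2)
j=3 picked index 3: u0 ∈ [-5/12, 1/4)
intersection: [2/9, 1/4)

2/9 1/4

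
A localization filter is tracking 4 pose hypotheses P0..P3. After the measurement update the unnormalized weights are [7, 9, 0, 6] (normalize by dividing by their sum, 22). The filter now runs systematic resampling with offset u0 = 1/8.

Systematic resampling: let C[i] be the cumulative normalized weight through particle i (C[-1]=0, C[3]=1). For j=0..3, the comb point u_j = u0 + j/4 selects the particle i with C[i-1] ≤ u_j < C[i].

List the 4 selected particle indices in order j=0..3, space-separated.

0 1 1 3

C = [7/22, 8/11, 8/11, 1]
j=0: u_0=1/8 ∈ [0, 7/22) → index 0
j=1: u_1=3/8 ∈ [7/22, 8/11) → index 1
j=2: u_2=5/8 ∈ [7/22, 8/11) → index 1
j=3: u_3=7/8 ∈ [8/11, 1) → index 3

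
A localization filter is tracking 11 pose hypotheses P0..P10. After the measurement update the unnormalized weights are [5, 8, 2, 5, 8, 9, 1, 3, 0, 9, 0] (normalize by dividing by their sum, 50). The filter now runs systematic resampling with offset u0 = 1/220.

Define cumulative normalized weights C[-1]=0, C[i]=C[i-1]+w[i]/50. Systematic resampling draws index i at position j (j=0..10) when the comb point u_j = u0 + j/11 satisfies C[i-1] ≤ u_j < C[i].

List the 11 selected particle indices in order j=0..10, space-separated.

0 0 1 2 3 4 4 5 5 9 9

C = [1/10, 13/50, 3/10, 2/5, 14/25, 37/50, 19/25, 41/50, 41/50, 1, 1]
j=0: u_0=1/220 ∈ [0, 1/10) → index 0
j=1: u_1=21/220 ∈ [0, 1/10) → index 0
j=2: u_2=41/220 ∈ [1/10, 13/50) → index 1
j=3: u_3=61/220 ∈ [13/50, 3/10) → index 2
j=4: u_4=81/220 ∈ [3/10, 2/5) → index 3
j=5: u_5=101/220 ∈ [2/5, 14/25) → index 4
j=6: u_6=11/20 ∈ [2/5, 14/25) → index 4
j=7: u_7=141/220 ∈ [14/25, 37/50) → index 5
j=8: u_8=161/220 ∈ [14/25, 37/50) → index 5
j=9: u_9=181/220 ∈ [41/50, 1) → index 9
j=10: u_10=201/220 ∈ [41/50, 1) → index 9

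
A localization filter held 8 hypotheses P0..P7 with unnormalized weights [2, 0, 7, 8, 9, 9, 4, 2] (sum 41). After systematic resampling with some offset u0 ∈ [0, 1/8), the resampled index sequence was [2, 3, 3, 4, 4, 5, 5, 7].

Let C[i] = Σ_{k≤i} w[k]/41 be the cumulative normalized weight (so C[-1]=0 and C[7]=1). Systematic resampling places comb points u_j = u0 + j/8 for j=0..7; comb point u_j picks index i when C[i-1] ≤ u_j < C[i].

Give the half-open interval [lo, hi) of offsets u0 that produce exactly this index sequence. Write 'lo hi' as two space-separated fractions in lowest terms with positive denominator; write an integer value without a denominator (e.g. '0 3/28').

C = [2/41, 2/41, 9/41, 17/41, 26/41, 35/41, 39/41, 1]
j=0 picked index 2: u0 ∈ [2/41, 9/41)
j=1 picked index 3: u0 ∈ [31/328, 95/328)
j=2 picked index 3: u0 ∈ [-5/164, 27/164)
j=3 picked index 4: u0 ∈ [13/328, 85/328)
j=4 picked index 4: u0 ∈ [-7/82, 11/82)
j=5 picked index 5: u0 ∈ [3/328, 75/328)
j=6 picked index 5: u0 ∈ [-19/164, 17/164)
j=7 picked index 7: u0 ∈ [25/328, 1/8)
intersection: [31/328, 17/164)

31/328 17/164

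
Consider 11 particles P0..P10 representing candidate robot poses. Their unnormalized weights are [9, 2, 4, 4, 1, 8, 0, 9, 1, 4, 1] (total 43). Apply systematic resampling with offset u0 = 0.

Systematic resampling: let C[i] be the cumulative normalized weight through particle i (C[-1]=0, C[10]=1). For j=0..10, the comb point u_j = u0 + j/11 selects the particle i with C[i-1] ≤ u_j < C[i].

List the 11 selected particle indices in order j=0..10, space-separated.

0 0 0 2 3 4 5 5 7 7 9

C = [9/43, 11/43, 15/43, 19/43, 20/43, 28/43, 28/43, 37/43, 38/43, 42/43, 1]
j=0: u_0=0 ∈ [0, 9/43) → index 0
j=1: u_1=1/11 ∈ [0, 9/43) → index 0
j=2: u_2=2/11 ∈ [0, 9/43) → index 0
j=3: u_3=3/11 ∈ [11/43, 15/43) → index 2
j=4: u_4=4/11 ∈ [15/43, 19/43) → index 3
j=5: u_5=5/11 ∈ [19/43, 20/43) → index 4
j=6: u_6=6/11 ∈ [20/43, 28/43) → index 5
j=7: u_7=7/11 ∈ [20/43, 28/43) → index 5
j=8: u_8=8/11 ∈ [28/43, 37/43) → index 7
j=9: u_9=9/11 ∈ [28/43, 37/43) → index 7
j=10: u_10=10/11 ∈ [38/43, 42/43) → index 9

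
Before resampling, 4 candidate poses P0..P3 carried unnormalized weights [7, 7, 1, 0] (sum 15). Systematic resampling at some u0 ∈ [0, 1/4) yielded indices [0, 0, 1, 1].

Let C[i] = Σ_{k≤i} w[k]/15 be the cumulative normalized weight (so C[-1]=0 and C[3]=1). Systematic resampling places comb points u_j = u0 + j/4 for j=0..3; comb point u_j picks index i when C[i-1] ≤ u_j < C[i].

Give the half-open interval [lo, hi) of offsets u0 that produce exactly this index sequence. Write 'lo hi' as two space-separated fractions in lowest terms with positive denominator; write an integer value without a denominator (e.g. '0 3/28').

C = [7/15, 14/15, 1, 1]
j=0 picked index 0: u0 ∈ [0, 7/15)
j=1 picked index 0: u0 ∈ [-1/4, 13/60)
j=2 picked index 1: u0 ∈ [-1/30, 13/30)
j=3 picked index 1: u0 ∈ [-17/60, 11/60)
intersection: [0, 11/60)

0 11/60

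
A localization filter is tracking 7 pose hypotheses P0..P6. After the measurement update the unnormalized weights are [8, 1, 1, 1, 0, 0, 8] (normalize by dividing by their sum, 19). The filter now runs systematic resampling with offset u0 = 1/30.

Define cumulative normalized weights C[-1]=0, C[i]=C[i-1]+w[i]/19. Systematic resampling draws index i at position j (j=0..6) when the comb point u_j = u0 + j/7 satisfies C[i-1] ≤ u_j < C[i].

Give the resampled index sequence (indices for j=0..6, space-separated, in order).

C = [8/19, 9/19, 10/19, 11/19, 11/19, 11/19, 1]
j=0: u_0=1/30 ∈ [0, 8/19) → index 0
j=1: u_1=37/210 ∈ [0, 8/19) → index 0
j=2: u_2=67/210 ∈ [0, 8/19) → index 0
j=3: u_3=97/210 ∈ [8/19, 9/19) → index 1
j=4: u_4=127/210 ∈ [11/19, 1) → index 6
j=5: u_5=157/210 ∈ [11/19, 1) → index 6
j=6: u_6=187/210 ∈ [11/19, 1) → index 6

0 0 0 1 6 6 6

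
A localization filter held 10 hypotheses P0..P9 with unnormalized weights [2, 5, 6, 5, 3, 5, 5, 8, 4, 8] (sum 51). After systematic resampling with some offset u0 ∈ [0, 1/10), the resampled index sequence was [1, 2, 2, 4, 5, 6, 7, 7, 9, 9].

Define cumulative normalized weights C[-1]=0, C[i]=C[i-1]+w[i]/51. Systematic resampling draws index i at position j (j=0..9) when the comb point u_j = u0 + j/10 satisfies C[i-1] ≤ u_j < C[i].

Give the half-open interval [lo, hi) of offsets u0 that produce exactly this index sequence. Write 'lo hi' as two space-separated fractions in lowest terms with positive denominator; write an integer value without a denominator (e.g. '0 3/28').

9/170 14/255

C = [2/51, 7/51, 13/51, 6/17, 7/17, 26/51, 31/51, 13/17, 43/51, 1]
j=0 picked index 1: u0 ∈ [2/51, 7/51)
j=1 picked index 2: u0 ∈ [19/510, 79/510)
j=2 picked index 2: u0 ∈ [-16/255, 14/255)
j=3 picked index 4: u0 ∈ [9/170, 19/170)
j=4 picked index 5: u0 ∈ [1/85, 28/255)
j=5 picked index 6: u0 ∈ [1/102, 11/102)
j=6 picked index 7: u0 ∈ [2/255, 14/85)
j=7 picked index 7: u0 ∈ [-47/510, 11/170)
j=8 picked index 9: u0 ∈ [11/255, 1/5)
j=9 picked index 9: u0 ∈ [-29/510, 1/10)
intersection: [9/170, 14/255)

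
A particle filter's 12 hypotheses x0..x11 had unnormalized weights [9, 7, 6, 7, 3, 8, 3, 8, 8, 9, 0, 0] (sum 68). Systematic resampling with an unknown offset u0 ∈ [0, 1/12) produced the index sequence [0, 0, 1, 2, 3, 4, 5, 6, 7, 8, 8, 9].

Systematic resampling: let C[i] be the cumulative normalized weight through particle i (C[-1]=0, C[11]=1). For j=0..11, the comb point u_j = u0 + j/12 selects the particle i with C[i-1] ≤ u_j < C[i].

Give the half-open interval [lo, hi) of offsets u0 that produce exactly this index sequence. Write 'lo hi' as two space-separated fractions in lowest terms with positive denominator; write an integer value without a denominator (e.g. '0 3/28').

1/102 7/204

C = [9/68, 4/17, 11/34, 29/68, 8/17, 10/17, 43/68, 3/4, 59/68, 1, 1, 1]
j=0 picked index 0: u0 ∈ [0, 9/68)
j=1 picked index 0: u0 ∈ [-1/12, 5/102)
j=2 picked index 1: u0 ∈ [-7/204, 7/102)
j=3 picked index 2: u0 ∈ [-1/68, 5/68)
j=4 picked index 3: u0 ∈ [-1/102, 19/204)
j=5 picked index 4: u0 ∈ [1/102, 11/204)
j=6 picked index 5: u0 ∈ [-1/34, 3/34)
j=7 picked index 6: u0 ∈ [1/204, 5/102)
j=8 picked index 7: u0 ∈ [-7/204, 1/12)
j=9 picked index 8: u0 ∈ [0, 2/17)
j=10 picked index 8: u0 ∈ [-1/12, 7/204)
j=11 picked index 9: u0 ∈ [-5/102, 1/12)
intersection: [1/102, 7/204)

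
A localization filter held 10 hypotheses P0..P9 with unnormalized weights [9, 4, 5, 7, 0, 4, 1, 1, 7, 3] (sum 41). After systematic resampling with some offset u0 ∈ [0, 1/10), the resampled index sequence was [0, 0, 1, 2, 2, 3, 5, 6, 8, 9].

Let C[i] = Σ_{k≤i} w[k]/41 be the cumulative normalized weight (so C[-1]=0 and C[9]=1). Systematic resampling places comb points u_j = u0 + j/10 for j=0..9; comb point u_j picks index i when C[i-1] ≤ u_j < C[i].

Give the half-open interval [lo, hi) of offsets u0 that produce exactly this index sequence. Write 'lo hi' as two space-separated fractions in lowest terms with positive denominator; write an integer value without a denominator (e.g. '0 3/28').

11/410 13/410

C = [9/41, 13/41, 18/41, 25/41, 25/41, 29/41, 30/41, 31/41, 38/41, 1]
j=0 picked index 0: u0 ∈ [0, 9/41)
j=1 picked index 0: u0 ∈ [-1/10, 49/410)
j=2 picked index 1: u0 ∈ [4/205, 24/205)
j=3 picked index 2: u0 ∈ [7/410, 57/410)
j=4 picked index 2: u0 ∈ [-17/205, 8/205)
j=5 picked index 3: u0 ∈ [-5/82, 9/82)
j=6 picked index 5: u0 ∈ [2/205, 22/205)
j=7 picked index 6: u0 ∈ [3/410, 13/410)
j=8 picked index 8: u0 ∈ [-9/205, 26/205)
j=9 picked index 9: u0 ∈ [11/410, 1/10)
intersection: [11/410, 13/410)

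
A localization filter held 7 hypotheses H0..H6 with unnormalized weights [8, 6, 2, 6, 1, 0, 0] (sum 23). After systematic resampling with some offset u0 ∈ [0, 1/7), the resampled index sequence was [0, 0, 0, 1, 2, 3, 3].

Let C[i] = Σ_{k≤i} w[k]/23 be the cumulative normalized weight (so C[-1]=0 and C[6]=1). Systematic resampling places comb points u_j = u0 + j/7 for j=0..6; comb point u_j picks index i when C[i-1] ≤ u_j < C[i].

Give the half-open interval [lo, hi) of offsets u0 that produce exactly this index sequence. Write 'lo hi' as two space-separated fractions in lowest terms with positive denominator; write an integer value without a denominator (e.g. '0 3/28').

6/161 10/161

C = [8/23, 14/23, 16/23, 22/23, 1, 1, 1]
j=0 picked index 0: u0 ∈ [0, 8/23)
j=1 picked index 0: u0 ∈ [-1/7, 33/161)
j=2 picked index 0: u0 ∈ [-2/7, 10/161)
j=3 picked index 1: u0 ∈ [-13/161, 29/161)
j=4 picked index 2: u0 ∈ [6/161, 20/161)
j=5 picked index 3: u0 ∈ [-3/161, 39/161)
j=6 picked index 3: u0 ∈ [-26/161, 16/161)
intersection: [6/161, 10/161)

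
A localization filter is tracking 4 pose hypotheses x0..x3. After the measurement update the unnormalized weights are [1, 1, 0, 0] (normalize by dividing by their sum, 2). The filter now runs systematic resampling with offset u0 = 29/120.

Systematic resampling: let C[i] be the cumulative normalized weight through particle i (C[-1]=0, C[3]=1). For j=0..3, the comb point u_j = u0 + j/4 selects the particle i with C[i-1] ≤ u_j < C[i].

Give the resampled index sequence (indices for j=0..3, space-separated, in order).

C = [1/2, 1, 1, 1]
j=0: u_0=29/120 ∈ [0, 1/2) → index 0
j=1: u_1=59/120 ∈ [0, 1/2) → index 0
j=2: u_2=89/120 ∈ [1/2, 1) → index 1
j=3: u_3=119/120 ∈ [1/2, 1) → index 1

0 0 1 1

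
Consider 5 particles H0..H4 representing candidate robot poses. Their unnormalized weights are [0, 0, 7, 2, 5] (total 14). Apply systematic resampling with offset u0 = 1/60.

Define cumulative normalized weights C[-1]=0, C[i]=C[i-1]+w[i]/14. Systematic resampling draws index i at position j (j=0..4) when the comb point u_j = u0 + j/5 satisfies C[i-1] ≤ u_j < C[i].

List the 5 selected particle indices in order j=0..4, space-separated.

C = [0, 0, 1/2, 9/14, 1]
j=0: u_0=1/60 ∈ [0, 1/2) → index 2
j=1: u_1=13/60 ∈ [0, 1/2) → index 2
j=2: u_2=5/12 ∈ [0, 1/2) → index 2
j=3: u_3=37/60 ∈ [1/2, 9/14) → index 3
j=4: u_4=49/60 ∈ [9/14, 1) → index 4

2 2 2 3 4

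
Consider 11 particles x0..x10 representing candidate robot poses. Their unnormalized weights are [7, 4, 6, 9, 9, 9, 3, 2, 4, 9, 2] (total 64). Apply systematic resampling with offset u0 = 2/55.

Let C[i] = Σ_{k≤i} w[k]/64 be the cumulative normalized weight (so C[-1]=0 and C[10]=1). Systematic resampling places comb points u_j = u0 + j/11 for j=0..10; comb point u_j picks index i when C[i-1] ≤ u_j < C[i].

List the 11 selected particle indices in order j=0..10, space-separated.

C = [7/64, 11/64, 17/64, 13/32, 35/64, 11/16, 47/64, 49/64, 53/64, 31/32, 1]
j=0: u_0=2/55 ∈ [0, 7/64) → index 0
j=1: u_1=7/55 ∈ [7/64, 11/64) → index 1
j=2: u_2=12/55 ∈ [11/64, 17/64) → index 2
j=3: u_3=17/55 ∈ [17/64, 13/32) → index 3
j=4: u_4=2/5 ∈ [17/64, 13/32) → index 3
j=5: u_5=27/55 ∈ [13/32, 35/64) → index 4
j=6: u_6=32/55 ∈ [35/64, 11/16) → index 5
j=7: u_7=37/55 ∈ [35/64, 11/16) → index 5
j=8: u_8=42/55 ∈ [47/64, 49/64) → index 7
j=9: u_9=47/55 ∈ [53/64, 31/32) → index 9
j=10: u_10=52/55 ∈ [53/64, 31/32) → index 9

0 1 2 3 3 4 5 5 7 9 9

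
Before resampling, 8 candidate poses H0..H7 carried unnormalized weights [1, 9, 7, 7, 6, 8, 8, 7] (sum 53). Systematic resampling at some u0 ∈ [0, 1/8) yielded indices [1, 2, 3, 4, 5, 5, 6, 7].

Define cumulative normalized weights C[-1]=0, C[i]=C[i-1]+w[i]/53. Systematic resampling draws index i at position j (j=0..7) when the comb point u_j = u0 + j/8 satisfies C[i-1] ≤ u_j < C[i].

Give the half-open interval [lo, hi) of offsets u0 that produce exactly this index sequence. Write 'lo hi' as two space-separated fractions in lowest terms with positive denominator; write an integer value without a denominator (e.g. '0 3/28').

C = [1/53, 10/53, 17/53, 24/53, 30/53, 38/53, 46/53, 1]
j=0 picked index 1: u0 ∈ [1/53, 10/53)
j=1 picked index 2: u0 ∈ [27/424, 83/424)
j=2 picked index 3: u0 ∈ [15/212, 43/212)
j=3 picked index 4: u0 ∈ [33/424, 81/424)
j=4 picked index 5: u0 ∈ [7/106, 23/106)
j=5 picked index 5: u0 ∈ [-25/424, 39/424)
j=6 picked index 6: u0 ∈ [-7/212, 25/212)
j=7 picked index 7: u0 ∈ [-3/424, 1/8)
intersection: [33/424, 39/424)

33/424 39/424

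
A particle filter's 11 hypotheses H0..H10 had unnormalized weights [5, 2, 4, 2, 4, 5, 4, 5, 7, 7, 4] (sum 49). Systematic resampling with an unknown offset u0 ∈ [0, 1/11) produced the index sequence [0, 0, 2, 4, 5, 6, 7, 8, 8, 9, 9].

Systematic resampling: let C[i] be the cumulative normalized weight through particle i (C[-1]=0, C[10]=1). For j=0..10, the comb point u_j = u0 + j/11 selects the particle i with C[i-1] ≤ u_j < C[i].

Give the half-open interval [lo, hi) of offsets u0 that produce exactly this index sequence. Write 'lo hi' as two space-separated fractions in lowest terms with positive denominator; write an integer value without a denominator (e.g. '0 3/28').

C = [5/49, 1/7, 11/49, 13/49, 17/49, 22/49, 26/49, 31/49, 38/49, 45/49, 1]
j=0 picked index 0: u0 ∈ [0, 5/49)
j=1 picked index 0: u0 ∈ [-1/11, 6/539)
j=2 picked index 2: u0 ∈ [-3/77, 23/539)
j=3 picked index 4: u0 ∈ [-4/539, 40/539)
j=4 picked index 5: u0 ∈ [-9/539, 46/539)
j=5 picked index 6: u0 ∈ [-3/539, 41/539)
j=6 picked index 7: u0 ∈ [-8/539, 47/539)
j=7 picked index 8: u0 ∈ [-2/539, 75/539)
j=8 picked index 8: u0 ∈ [-51/539, 26/539)
j=9 picked index 9: u0 ∈ [-23/539, 54/539)
j=10 picked index 9: u0 ∈ [-72/539, 5/539)
intersection: [0, 5/539)

0 5/539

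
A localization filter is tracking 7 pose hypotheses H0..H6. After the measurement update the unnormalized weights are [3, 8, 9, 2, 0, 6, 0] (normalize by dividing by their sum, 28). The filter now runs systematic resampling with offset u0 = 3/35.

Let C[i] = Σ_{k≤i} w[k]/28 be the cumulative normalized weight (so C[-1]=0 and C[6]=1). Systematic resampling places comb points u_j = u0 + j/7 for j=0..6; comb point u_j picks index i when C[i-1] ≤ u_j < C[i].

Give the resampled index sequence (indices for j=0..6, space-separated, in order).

C = [3/28, 11/28, 5/7, 11/14, 11/14, 1, 1]
j=0: u_0=3/35 ∈ [0, 3/28) → index 0
j=1: u_1=8/35 ∈ [3/28, 11/28) → index 1
j=2: u_2=13/35 ∈ [3/28, 11/28) → index 1
j=3: u_3=18/35 ∈ [11/28, 5/7) → index 2
j=4: u_4=23/35 ∈ [11/28, 5/7) → index 2
j=5: u_5=4/5 ∈ [11/14, 1) → index 5
j=6: u_6=33/35 ∈ [11/14, 1) → index 5

0 1 1 2 2 5 5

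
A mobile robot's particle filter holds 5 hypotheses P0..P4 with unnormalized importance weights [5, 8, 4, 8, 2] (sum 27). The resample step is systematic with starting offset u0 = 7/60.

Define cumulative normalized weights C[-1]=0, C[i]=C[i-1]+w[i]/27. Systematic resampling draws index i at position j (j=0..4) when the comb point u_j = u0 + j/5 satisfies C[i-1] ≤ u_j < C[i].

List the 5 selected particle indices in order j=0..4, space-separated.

0 1 2 3 3

C = [5/27, 13/27, 17/27, 25/27, 1]
j=0: u_0=7/60 ∈ [0, 5/27) → index 0
j=1: u_1=19/60 ∈ [5/27, 13/27) → index 1
j=2: u_2=31/60 ∈ [13/27, 17/27) → index 2
j=3: u_3=43/60 ∈ [17/27, 25/27) → index 3
j=4: u_4=11/12 ∈ [17/27, 25/27) → index 3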